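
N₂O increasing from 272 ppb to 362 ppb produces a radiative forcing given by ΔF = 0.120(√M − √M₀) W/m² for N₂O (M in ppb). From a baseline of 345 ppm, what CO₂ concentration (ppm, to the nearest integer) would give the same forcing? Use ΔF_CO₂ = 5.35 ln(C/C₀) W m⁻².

N₂O forcing: 0.120 × (√362 − √272) = 0.120 × (19.0263 − 16.4924) = 0.120 × 2.5339 = 0.30407 W/m².
Set 5.35 ln(C/345) = 0.30407: ln(C/345) = 0.30407/5.35 = 0.05684, so C = 345 × e^0.05684 = 345 × 1.05849 = 365.18 ppm.

C ≈ 365 ppm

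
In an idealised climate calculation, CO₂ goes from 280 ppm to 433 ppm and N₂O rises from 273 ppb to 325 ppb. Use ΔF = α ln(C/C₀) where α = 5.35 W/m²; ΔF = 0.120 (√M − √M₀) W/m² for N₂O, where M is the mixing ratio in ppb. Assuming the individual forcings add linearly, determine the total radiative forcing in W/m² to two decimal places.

ΔF = 2.51 W/m²

CO₂: 5.35 × ln(433/280) = 5.35 × ln(1.54643) = 5.35 × 0.43595 = 2.3323 W/m².
N₂O: 0.120 × (√325 − √273) = 0.120 × (18.0278 − 16.5227) = 0.120 × 1.5051 = 0.1806 W/m².
Total ΔF = 2.3323 + 0.1806 = 2.5129 W/m².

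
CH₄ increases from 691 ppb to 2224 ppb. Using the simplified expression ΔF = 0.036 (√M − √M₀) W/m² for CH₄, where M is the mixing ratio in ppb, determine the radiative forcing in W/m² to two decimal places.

ΔF = 0.75 W/m²

CH₄: 0.036 × (√2224 − √691) = 0.036 × (47.1593 − 26.2869) = 0.036 × 20.8724 = 0.7514 W/m².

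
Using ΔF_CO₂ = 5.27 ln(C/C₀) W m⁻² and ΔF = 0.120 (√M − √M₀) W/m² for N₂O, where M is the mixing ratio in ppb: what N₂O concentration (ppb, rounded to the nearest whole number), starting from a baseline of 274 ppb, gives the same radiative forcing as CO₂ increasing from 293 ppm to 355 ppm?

CO₂ forcing: 5.27 × ln(355/293) = 5.27 × 0.191945 = 1.01155 W/m².
Set 0.120(√M − √274) = 1.01155: √M = 1.01155/0.120 + √274 = 8.4296 + 16.5529 = 24.9825.
M = (24.9825)² = 624.13 ppb.

M ≈ 624 ppb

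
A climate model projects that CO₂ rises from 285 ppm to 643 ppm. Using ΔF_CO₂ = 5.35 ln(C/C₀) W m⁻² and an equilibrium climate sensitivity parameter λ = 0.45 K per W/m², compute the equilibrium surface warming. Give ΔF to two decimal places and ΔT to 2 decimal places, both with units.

ΔF = 4.35 W/m²; ΔT = 1.96 K

CO₂: 5.35 × ln(643/285) = 5.35 × ln(2.25614) = 5.35 × 0.81366 = 4.3531 W/m².
ΔT = λ ΔF = 0.45 × 4.35 = 1.9575 K.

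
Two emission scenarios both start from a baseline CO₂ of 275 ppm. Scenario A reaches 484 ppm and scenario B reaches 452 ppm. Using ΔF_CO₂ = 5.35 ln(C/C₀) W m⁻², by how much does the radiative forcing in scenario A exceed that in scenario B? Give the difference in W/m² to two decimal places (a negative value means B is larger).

ΔF_A − ΔF_B = 0.37 W/m²

ΔF_A = 5.35 ln(484/275) = 5.35 × 0.56531 = 3.0244 W/m².
ΔF_B = 5.35 ln(452/275) = 5.35 × 0.49691 = 2.6585 W/m².
Difference: 3.0244 − 2.6585 = 0.3659 W/m².
(Equivalently, ΔF_A − ΔF_B = 5.35 ln(484/452) = 5.35 × 0.06840 = 0.3659 W/m².)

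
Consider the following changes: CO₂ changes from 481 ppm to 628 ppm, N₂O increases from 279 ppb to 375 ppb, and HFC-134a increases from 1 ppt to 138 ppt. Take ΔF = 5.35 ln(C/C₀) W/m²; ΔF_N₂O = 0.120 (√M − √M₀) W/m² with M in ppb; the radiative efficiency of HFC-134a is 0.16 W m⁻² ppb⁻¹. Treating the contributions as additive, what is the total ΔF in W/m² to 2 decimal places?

CO₂: 5.35 × ln(628/481) = 5.35 × ln(1.30561) = 5.35 × 0.26667 = 1.4267 W/m².
N₂O: 0.120 × (√375 − √279) = 0.120 × (19.3649 − 16.7033) = 0.120 × 2.6616 = 0.3194 W/m².
HFC-134a: Δ = 138 − 1 = 137 ppt = 0.137 ppb; ΔF = 0.16 × 0.137 = 0.0219 W/m².
Total ΔF = 1.4267 + 0.3194 + 0.0219 = 1.7680 W/m².

ΔF = 1.77 W/m²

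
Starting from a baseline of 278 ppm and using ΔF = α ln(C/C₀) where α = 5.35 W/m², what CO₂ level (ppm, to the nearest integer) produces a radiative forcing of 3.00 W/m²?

C ≈ 487 ppm

Set 5.35 ln(C/278) = 3.00, so ln(C/278) = 3.00/5.35 = 0.56075.
Then C/278 = e^0.56075 = 1.75199, giving C = 278 × 1.75199 = 487.05 ppm.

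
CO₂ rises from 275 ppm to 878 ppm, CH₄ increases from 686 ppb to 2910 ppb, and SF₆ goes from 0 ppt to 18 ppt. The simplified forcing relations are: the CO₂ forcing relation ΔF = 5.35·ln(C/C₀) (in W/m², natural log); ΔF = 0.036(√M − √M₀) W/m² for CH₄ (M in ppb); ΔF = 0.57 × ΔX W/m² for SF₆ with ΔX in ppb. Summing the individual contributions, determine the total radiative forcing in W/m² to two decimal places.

ΔF = 7.22 W/m²

CO₂: 5.35 × ln(878/275) = 5.35 × ln(3.19273) = 5.35 × 1.16088 = 6.2107 W/m².
CH₄: 0.036 × (√2910 − √686) = 0.036 × (53.9444 − 26.1916) = 0.036 × 27.7528 = 0.9991 W/m².
SF₆: Δ = 18 − 0 = 18 ppt = 0.018 ppb; ΔF = 0.57 × 0.018 = 0.0103 W/m².
Total ΔF = 6.2107 + 0.9991 + 0.0103 = 7.2201 W/m².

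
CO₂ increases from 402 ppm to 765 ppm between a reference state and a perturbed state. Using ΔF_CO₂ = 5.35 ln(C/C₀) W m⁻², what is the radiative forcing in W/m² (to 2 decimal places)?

ΔF = 3.44 W/m²

CO₂: 5.35 × ln(765/402) = 5.35 × ln(1.90299) = 5.35 × 0.64343 = 3.4424 W/m².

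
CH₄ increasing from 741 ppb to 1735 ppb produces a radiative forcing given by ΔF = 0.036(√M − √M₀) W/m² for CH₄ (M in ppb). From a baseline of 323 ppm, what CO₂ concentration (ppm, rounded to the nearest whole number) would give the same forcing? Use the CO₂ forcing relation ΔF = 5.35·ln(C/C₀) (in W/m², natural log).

C ≈ 356 ppm

CH₄ forcing: 0.036 × (√1735 − √741) = 0.036 × (41.6533 − 27.2213) = 0.036 × 14.4320 = 0.51955 W/m².
Set 5.35 ln(C/323) = 0.51955: ln(C/323) = 0.51955/5.35 = 0.09711, so C = 323 × e^0.09711 = 323 × 1.10198 = 355.94 ppm.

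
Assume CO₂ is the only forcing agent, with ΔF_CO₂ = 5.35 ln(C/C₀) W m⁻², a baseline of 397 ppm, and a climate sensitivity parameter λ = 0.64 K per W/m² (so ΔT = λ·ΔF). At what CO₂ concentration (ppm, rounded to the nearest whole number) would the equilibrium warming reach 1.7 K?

Required forcing: ΔF = ΔT/λ = 1.7/0.64 = 2.6563 W/m².
Then ln(C/397) = ΔF/5.35 = 2.6563/5.35 = 0.49650.
So C = 397 × e^0.49650 = 397 × 1.64296 = 652.26 ppm.

C ≈ 652 ppm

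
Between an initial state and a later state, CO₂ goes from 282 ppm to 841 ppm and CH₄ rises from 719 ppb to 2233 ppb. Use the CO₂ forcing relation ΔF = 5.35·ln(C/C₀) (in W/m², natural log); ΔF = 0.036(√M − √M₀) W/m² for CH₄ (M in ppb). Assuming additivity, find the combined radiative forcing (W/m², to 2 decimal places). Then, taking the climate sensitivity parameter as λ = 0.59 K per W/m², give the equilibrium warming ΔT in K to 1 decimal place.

ΔF = 6.58 W/m²; ΔT = 3.9 K

CO₂: 5.35 × ln(841/282) = 5.35 × ln(2.98227) = 5.35 × 1.09268 = 5.8458 W/m².
CH₄: 0.036 × (√2233 − √719) = 0.036 × (47.2546 − 26.8142) = 0.036 × 20.4404 = 0.7359 W/m².
Total ΔF = 5.8458 + 0.7359 = 6.5817 W/m².
ΔT = λ ΔF = 0.59 × 6.58 = 3.8822 K.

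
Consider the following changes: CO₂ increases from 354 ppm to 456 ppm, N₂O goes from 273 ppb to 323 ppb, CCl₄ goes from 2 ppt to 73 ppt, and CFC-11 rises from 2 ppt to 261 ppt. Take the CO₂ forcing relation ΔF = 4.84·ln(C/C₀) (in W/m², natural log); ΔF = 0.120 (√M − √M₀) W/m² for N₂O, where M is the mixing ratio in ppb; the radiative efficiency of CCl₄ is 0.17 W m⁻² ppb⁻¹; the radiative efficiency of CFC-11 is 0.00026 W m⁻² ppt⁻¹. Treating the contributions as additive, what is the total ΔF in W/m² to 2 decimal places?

ΔF = 1.48 W/m²

CO₂: 4.84 × ln(456/354) = 4.84 × ln(1.28814) = 4.84 × 0.25320 = 1.2255 W/m².
N₂O: 0.120 × (√323 − √273) = 0.120 × (17.9722 − 16.5227) = 0.120 × 1.4495 = 0.1739 W/m².
CCl₄: Δ = 73 − 2 = 71 ppt = 0.071 ppb; ΔF = 0.17 × 0.071 = 0.0121 W/m².
CFC-11: ΔF = 0.00026 × (261 − 2) = 0.00026 × 259 = 0.0673 W/m².
Total ΔF = 1.2255 + 0.1739 + 0.0121 + 0.0673 = 1.4788 W/m².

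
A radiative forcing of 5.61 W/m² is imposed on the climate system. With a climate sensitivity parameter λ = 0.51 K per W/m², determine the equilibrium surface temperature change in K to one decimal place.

ΔT = 2.9 K

ΔT = λ ΔF = 0.51 × 5.61 = 2.8611 K.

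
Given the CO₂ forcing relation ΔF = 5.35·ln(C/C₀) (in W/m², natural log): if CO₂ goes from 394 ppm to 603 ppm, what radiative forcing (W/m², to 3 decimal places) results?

ΔF = 2.277 W/m²

CO₂ absorption bands are partially saturated, so forcing scales with the logarithm of the concentration ratio.
CO₂: 5.35 × ln(603/394) = 5.35 × ln(1.53046) = 5.35 × 0.42557 = 2.2768 W/m².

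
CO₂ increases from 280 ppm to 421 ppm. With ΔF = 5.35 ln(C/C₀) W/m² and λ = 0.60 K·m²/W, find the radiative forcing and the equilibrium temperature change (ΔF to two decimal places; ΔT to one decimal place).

CO₂: 5.35 × ln(421/280) = 5.35 × ln(1.50357) = 5.35 × 0.40784 = 2.1819 W/m².
ΔT = λ ΔF = 0.60 × 2.18 = 1.3080 K.

ΔF = 2.18 W/m²; ΔT = 1.3 K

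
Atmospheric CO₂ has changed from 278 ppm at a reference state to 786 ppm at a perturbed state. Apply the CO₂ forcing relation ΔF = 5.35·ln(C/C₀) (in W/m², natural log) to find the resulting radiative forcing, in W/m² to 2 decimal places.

ΔF = 5.56 W/m²

CO₂: 5.35 × ln(786/278) = 5.35 × ln(2.82734) = 5.35 × 1.03934 = 5.5605 W/m².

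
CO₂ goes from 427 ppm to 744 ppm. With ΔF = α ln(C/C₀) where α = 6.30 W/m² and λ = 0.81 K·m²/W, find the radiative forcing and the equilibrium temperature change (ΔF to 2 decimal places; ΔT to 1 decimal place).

ΔF = 3.50 W/m²; ΔT = 2.8 K

CO₂: 6.30 × ln(744/427) = 6.30 × ln(1.74239) = 6.30 × 0.55526 = 3.4981 W/m².
ΔT = λ ΔF = 0.81 × 3.50 = 2.8350 K.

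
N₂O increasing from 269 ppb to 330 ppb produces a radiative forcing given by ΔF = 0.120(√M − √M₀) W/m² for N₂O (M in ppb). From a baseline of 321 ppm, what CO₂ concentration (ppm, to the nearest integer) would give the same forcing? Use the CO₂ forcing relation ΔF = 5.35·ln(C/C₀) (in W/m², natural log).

N₂O forcing: 0.120 × (√330 − √269) = 0.120 × (18.1659 − 16.4012) = 0.120 × 1.7647 = 0.21176 W/m².
Set 5.35 ln(C/321) = 0.21176: ln(C/321) = 0.21176/5.35 = 0.03958, so C = 321 × e^0.03958 = 321 × 1.04037 = 333.96 ppm.

C ≈ 334 ppm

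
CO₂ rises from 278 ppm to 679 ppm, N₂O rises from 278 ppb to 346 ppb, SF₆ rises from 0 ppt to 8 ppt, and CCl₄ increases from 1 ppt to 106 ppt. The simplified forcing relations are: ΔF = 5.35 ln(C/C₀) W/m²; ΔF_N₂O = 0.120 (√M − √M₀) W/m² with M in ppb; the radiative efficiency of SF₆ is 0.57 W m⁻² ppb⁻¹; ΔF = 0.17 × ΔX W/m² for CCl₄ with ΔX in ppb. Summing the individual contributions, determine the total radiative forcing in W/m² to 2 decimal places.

ΔF = 5.03 W/m²

CO₂: 5.35 × ln(679/278) = 5.35 × ln(2.44245) = 5.35 × 0.89300 = 4.7776 W/m².
N₂O: 0.120 × (√346 − √278) = 0.120 × (18.6011 − 16.6733) = 0.120 × 1.9278 = 0.2313 W/m².
SF₆: Δ = 8 − 0 = 8 ppt = 0.008 ppb; ΔF = 0.57 × 0.008 = 0.0046 W/m².
CCl₄: Δ = 106 − 1 = 105 ppt = 0.105 ppb; ΔF = 0.17 × 0.105 = 0.0179 W/m².
Total ΔF = 4.7776 + 0.2313 + 0.0046 + 0.0179 = 5.0314 W/m².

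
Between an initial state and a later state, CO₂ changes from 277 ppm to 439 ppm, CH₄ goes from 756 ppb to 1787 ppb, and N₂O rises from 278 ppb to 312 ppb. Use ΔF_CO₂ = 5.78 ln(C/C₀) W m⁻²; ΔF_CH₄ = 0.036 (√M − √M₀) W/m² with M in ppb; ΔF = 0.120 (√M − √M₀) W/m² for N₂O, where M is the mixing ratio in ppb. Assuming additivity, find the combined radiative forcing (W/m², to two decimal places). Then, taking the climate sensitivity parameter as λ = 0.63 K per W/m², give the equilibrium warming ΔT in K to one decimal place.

CO₂: 5.78 × ln(439/277) = 5.78 × ln(1.58484) = 5.78 × 0.46048 = 2.6616 W/m².
CH₄: 0.036 × (√1787 − √756) = 0.036 × (42.2729 − 27.4955) = 0.036 × 14.7774 = 0.5320 W/m².
N₂O: 0.120 × (√312 − √278) = 0.120 × (17.6635 − 16.6733) = 0.120 × 0.9902 = 0.1188 W/m².
Total ΔF = 2.6616 + 0.5320 + 0.1188 = 3.3124 W/m².
ΔT = λ ΔF = 0.63 × 3.31 = 2.0853 K.

ΔF = 3.31 W/m²; ΔT = 2.1 K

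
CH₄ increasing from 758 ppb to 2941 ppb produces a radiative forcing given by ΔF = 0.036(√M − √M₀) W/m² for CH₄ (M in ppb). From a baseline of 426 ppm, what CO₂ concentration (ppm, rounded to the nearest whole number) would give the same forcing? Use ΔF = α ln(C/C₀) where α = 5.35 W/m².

C ≈ 510 ppm

CH₄ forcing: 0.036 × (√2941 − √758) = 0.036 × (54.2310 − 27.5318) = 0.036 × 26.6992 = 0.96117 W/m².
Set 5.35 ln(C/426) = 0.96117: ln(C/426) = 0.96117/5.35 = 0.17966, so C = 426 × e^0.17966 = 426 × 1.19681 = 509.84 ppm.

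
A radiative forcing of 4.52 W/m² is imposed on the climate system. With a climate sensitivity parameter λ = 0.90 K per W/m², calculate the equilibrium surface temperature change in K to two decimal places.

ΔT = 4.07 K

ΔT = λ ΔF = 0.90 × 4.52 = 4.0680 K.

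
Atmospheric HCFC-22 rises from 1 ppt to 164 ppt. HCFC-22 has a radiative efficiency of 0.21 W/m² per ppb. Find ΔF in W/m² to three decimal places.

ΔF = 0.034 W/m²

HCFC-22: Δ = 164 − 1 = 163 ppt = 0.163 ppb; ΔF = 0.21 × 0.163 = 0.0342 W/m².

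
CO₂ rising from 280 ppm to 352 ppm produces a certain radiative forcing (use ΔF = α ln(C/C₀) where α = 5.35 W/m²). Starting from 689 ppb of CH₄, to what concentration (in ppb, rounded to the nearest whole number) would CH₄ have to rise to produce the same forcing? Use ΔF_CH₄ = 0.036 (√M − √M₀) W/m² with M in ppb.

CO₂ forcing: 5.35 × ln(352/280) = 5.35 × 0.228842 = 1.22430 W/m².
Set 0.036(√M − √689) = 1.22430: √M = 1.22430/0.036 + √689 = 34.0083 + 26.2488 = 60.2571.
M = (60.2571)² = 3630.92 ppb.

M ≈ 3631 ppb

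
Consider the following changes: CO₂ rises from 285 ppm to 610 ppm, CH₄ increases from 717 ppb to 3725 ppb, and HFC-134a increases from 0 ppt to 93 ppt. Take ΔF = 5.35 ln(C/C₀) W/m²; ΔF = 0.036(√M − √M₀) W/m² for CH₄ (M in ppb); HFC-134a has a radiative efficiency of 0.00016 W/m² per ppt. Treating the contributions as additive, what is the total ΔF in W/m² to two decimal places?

CO₂: 5.35 × ln(610/285) = 5.35 × ln(2.14035) = 5.35 × 0.76097 = 4.0712 W/m².
CH₄: 0.036 × (√3725 − √717) = 0.036 × (61.0328 − 26.7769) = 0.036 × 34.2559 = 1.2332 W/m².
HFC-134a: ΔF = 0.00016 × (93 − 0) = 0.00016 × 93 = 0.0149 W/m².
Total ΔF = 4.0712 + 1.2332 + 0.0149 = 5.3193 W/m².

ΔF = 5.32 W/m²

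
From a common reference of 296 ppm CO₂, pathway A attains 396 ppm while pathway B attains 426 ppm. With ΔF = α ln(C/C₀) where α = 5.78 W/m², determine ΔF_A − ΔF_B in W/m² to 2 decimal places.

ΔF_A − ΔF_B = -0.42 W/m²

ΔF_A = 5.78 ln(396/296) = 5.78 × 0.29105 = 1.6823 W/m².
ΔF_B = 5.78 ln(426/296) = 5.78 × 0.36408 = 2.1044 W/m².
Difference: 1.6823 − 2.1044 = -0.4221 W/m².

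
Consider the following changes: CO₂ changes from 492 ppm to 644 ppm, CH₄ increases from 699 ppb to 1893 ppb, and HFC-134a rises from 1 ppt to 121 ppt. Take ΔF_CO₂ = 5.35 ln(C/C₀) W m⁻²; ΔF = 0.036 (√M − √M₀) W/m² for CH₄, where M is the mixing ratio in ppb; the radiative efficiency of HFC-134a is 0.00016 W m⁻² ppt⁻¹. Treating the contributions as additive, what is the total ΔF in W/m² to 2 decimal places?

ΔF = 2.07 W/m²

CO₂: 5.35 × ln(644/492) = 5.35 × ln(1.30894) = 5.35 × 0.26922 = 1.4403 W/m².
CH₄: 0.036 × (√1893 − √699) = 0.036 × (43.5086 − 26.4386) = 0.036 × 17.0700 = 0.6145 W/m².
HFC-134a: ΔF = 0.00016 × (121 − 1) = 0.00016 × 120 = 0.0192 W/m².
Total ΔF = 1.4403 + 0.6145 + 0.0192 = 2.0740 W/m².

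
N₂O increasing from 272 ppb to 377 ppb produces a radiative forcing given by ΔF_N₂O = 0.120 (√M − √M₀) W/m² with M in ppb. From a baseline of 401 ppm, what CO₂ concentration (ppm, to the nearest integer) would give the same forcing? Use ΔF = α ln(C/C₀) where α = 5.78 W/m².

N₂O forcing: 0.120 × (√377 − √272) = 0.120 × (19.4165 − 16.4924) = 0.120 × 2.9241 = 0.35089 W/m².
Set 5.78 ln(C/401) = 0.35089: ln(C/401) = 0.35089/5.78 = 0.06071, so C = 401 × e^0.06071 = 401 × 1.06259 = 426.10 ppm.

C ≈ 426 ppm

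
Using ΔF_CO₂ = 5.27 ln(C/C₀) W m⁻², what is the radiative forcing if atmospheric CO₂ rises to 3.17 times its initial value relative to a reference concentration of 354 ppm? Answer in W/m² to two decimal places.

ΔF = 6.08 W/m²

ΔF = 5.27 × ln(3.17) = 5.27 × 1.15373 = 6.0802 W/m².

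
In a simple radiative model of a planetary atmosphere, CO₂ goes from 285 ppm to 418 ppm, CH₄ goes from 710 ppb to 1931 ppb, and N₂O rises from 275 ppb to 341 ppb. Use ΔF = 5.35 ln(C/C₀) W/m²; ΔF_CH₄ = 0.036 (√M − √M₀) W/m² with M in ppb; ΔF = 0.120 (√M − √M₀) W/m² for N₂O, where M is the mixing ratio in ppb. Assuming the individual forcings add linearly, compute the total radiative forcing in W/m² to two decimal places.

CO₂: 5.35 × ln(418/285) = 5.35 × ln(1.46667) = 5.35 × 0.38299 = 2.0490 W/m².
CH₄: 0.036 × (√1931 − √710) = 0.036 × (43.9431 − 26.6458) = 0.036 × 17.2973 = 0.6227 W/m².
N₂O: 0.120 × (√341 − √275) = 0.120 × (18.4662 − 16.5831) = 0.120 × 1.8831 = 0.2260 W/m².
Total ΔF = 2.0490 + 0.6227 + 0.2260 = 2.8977 W/m².

ΔF = 2.90 W/m²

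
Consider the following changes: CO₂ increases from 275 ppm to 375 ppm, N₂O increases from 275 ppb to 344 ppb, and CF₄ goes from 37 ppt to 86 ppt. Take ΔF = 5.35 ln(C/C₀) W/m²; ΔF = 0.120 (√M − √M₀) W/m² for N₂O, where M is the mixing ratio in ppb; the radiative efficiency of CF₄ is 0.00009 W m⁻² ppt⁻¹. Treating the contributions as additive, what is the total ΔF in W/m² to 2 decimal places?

CO₂: 5.35 × ln(375/275) = 5.35 × ln(1.36364) = 5.35 × 0.31016 = 1.6594 W/m².
N₂O: 0.120 × (√344 − √275) = 0.120 × (18.5472 − 16.5831) = 0.120 × 1.9641 = 0.2357 W/m².
CF₄: ΔF = 0.00009 × (86 − 37) = 0.00009 × 49 = 0.0044 W/m².
Total ΔF = 1.6594 + 0.2357 + 0.0044 = 1.8995 W/m².

ΔF = 1.90 W/m²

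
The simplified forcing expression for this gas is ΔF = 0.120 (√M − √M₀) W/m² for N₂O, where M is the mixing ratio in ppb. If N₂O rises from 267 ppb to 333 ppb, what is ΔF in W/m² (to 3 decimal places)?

N₂O: 0.120 × (√333 − √267) = 0.120 × (18.2483 − 16.3401) = 0.120 × 1.9082 = 0.2290 W/m².

ΔF = 0.229 W/m²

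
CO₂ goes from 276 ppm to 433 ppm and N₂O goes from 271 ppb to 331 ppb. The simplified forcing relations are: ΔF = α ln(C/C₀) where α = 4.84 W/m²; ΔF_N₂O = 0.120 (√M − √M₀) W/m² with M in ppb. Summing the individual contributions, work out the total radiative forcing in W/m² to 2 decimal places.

CO₂: 4.84 × ln(433/276) = 4.84 × ln(1.56884) = 4.84 × 0.45034 = 2.1796 W/m².
N₂O: 0.120 × (√331 − √271) = 0.120 × (18.1934 − 16.4621) = 0.120 × 1.7313 = 0.2078 W/m².
Total ΔF = 2.1796 + 0.2078 = 2.3874 W/m².

ΔF = 2.39 W/m²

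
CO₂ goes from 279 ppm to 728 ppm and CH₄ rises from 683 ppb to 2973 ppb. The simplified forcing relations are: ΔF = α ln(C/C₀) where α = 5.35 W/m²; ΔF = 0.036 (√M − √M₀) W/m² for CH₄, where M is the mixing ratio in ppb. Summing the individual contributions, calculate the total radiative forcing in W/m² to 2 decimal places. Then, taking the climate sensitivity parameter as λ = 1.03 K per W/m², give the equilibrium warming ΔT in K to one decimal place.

ΔF = 6.15 W/m²; ΔT = 6.3 K

CO₂: 5.35 × ln(728/279) = 5.35 × ln(2.60932) = 5.35 × 0.95909 = 5.1311 W/m².
CH₄: 0.036 × (√2973 − √683) = 0.036 × (54.5252 − 26.1343) = 0.036 × 28.3909 = 1.0221 W/m².
Total ΔF = 5.1311 + 1.0221 = 6.1532 W/m².
ΔT = λ ΔF = 1.03 × 6.15 = 6.3345 K.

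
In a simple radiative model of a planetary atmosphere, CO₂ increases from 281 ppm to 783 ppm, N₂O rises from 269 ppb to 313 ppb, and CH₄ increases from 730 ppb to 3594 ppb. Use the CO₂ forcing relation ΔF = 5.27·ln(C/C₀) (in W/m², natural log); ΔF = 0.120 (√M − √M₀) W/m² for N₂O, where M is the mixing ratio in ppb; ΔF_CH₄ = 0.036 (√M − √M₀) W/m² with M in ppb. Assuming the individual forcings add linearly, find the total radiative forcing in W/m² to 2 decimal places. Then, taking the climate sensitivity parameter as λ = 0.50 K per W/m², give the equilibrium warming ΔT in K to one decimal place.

ΔF = 6.74 W/m²; ΔT = 3.4 K

CO₂: 5.27 × ln(783/281) = 5.27 × ln(2.78648) = 5.27 × 1.02478 = 5.4006 W/m².
N₂O: 0.120 × (√313 − √269) = 0.120 × (17.6918 − 16.4012) = 0.120 × 1.2906 = 0.1549 W/m².
CH₄: 0.036 × (√3594 − √730) = 0.036 × (59.9500 − 27.0185) = 0.036 × 32.9315 = 1.1855 W/m².
Total ΔF = 5.4006 + 0.1549 + 1.1855 = 6.7410 W/m².
ΔT = λ ΔF = 0.50 × 6.74 = 3.3700 K.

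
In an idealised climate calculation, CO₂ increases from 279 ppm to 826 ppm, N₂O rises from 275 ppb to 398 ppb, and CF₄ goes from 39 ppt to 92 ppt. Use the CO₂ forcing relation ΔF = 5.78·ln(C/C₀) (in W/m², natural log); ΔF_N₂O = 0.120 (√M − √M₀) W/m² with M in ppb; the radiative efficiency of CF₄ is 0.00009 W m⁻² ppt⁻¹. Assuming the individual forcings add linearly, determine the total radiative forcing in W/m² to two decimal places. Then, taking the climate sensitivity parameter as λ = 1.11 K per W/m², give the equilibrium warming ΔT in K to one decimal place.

CO₂: 5.78 × ln(826/279) = 5.78 × ln(2.96057) = 5.78 × 1.08538 = 6.2735 W/m².
N₂O: 0.120 × (√398 − √275) = 0.120 × (19.9499 − 16.5831) = 0.120 × 3.3668 = 0.4040 W/m².
CF₄: ΔF = 0.00009 × (92 − 39) = 0.00009 × 53 = 0.0048 W/m².
Total ΔF = 6.2735 + 0.4040 + 0.0048 = 6.6823 W/m².
ΔT = λ ΔF = 1.11 × 6.68 = 7.4148 K.

ΔF = 6.68 W/m²; ΔT = 7.4 K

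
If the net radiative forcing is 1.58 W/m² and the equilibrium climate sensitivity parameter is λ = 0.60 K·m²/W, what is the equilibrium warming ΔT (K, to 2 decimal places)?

ΔT = λ ΔF = 0.60 × 1.58 = 0.9480 K.

ΔT = 0.95 K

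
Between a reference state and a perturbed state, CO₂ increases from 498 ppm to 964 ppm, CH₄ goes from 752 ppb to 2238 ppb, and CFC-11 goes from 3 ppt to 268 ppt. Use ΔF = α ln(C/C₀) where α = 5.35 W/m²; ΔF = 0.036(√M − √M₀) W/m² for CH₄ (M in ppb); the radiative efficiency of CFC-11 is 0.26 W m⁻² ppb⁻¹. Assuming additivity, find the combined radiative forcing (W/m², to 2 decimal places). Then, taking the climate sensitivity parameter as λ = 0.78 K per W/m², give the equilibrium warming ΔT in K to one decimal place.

ΔF = 4.32 W/m²; ΔT = 3.4 K

CO₂: 5.35 × ln(964/498) = 5.35 × ln(1.93574) = 5.35 × 0.66049 = 3.5336 W/m².
CH₄: 0.036 × (√2238 − √752) = 0.036 × (47.3075 − 27.4226) = 0.036 × 19.8849 = 0.7159 W/m².
CFC-11: Δ = 268 − 3 = 265 ppt = 0.265 ppb; ΔF = 0.26 × 0.265 = 0.0689 W/m².
Total ΔF = 3.5336 + 0.7159 + 0.0689 = 4.3184 W/m².
ΔT = λ ΔF = 0.78 × 4.32 = 3.3696 K.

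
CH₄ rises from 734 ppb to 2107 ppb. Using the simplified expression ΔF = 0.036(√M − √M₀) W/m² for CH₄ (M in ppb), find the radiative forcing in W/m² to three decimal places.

ΔF = 0.677 W/m²

CH₄: 0.036 × (√2107 − √734) = 0.036 × (45.9021 − 27.0924) = 0.036 × 18.8097 = 0.6771 W/m².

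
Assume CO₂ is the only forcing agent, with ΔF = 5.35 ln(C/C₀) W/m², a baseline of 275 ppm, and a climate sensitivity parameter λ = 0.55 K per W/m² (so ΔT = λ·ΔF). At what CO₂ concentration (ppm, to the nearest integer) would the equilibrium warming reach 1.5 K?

C ≈ 458 ppm

Required forcing: ΔF = ΔT/λ = 1.5/0.55 = 2.7273 W/m².
Then ln(C/275) = ΔF/5.35 = 2.7273/5.35 = 0.50978.
So C = 275 × e^0.50978 = 275 × 1.66492 = 457.85 ppm.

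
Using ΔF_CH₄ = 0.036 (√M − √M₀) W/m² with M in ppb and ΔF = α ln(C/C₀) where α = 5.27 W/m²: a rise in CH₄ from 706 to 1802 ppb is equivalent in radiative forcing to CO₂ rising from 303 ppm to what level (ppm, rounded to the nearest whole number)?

C ≈ 338 ppm

CH₄ forcing: 0.036 × (√1802 − √706) = 0.036 × (42.4500 − 26.5707) = 0.036 × 15.8793 = 0.57165 W/m².
Set 5.27 ln(C/303) = 0.57165: ln(C/303) = 0.57165/5.27 = 0.10847, so C = 303 × e^0.10847 = 303 × 1.11457 = 337.71 ppm.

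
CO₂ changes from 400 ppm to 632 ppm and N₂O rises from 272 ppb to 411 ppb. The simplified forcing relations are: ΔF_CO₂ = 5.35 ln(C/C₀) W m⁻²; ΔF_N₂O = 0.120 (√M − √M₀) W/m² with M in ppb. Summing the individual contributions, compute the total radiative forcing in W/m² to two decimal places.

ΔF = 2.90 W/m²

CO₂: 5.35 × ln(632/400) = 5.35 × ln(1.58000) = 5.35 × 0.45742 = 2.4472 W/m².
N₂O: 0.120 × (√411 − √272) = 0.120 × (20.2731 − 16.4924) = 0.120 × 3.7807 = 0.4537 W/m².
Total ΔF = 2.4472 + 0.4537 = 2.9009 W/m².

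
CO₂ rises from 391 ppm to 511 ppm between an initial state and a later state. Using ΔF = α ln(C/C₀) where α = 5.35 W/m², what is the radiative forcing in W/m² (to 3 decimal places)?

ΔF = 1.432 W/m²

CO₂ absorption bands are partially saturated, so forcing scales with the logarithm of the concentration ratio.
CO₂: 5.35 × ln(511/391) = 5.35 × ln(1.30691) = 5.35 × 0.26767 = 1.4320 W/m².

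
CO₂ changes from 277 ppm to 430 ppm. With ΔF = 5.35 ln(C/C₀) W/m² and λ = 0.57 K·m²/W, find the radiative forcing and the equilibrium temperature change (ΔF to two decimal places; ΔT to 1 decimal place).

CO₂: 5.35 × ln(430/277) = 5.35 × ln(1.55235) = 5.35 × 0.43977 = 2.3528 W/m².
ΔT = λ ΔF = 0.57 × 2.35 = 1.3395 K.

ΔF = 2.35 W/m²; ΔT = 1.3 K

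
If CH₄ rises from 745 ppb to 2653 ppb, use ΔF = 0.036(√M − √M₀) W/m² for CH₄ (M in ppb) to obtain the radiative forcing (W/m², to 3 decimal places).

CH₄: 0.036 × (√2653 − √745) = 0.036 × (51.5073 − 27.2947) = 0.036 × 24.2126 = 0.8717 W/m².

ΔF = 0.872 W/m²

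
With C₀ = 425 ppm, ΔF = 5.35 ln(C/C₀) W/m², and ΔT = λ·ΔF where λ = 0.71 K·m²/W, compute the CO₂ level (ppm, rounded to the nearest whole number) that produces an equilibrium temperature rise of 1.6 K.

C ≈ 648 ppm

Required forcing: ΔF = ΔT/λ = 1.6/0.71 = 2.2535 W/m².
Then ln(C/425) = ΔF/5.35 = 2.2535/5.35 = 0.42121.
So C = 425 × e^0.42121 = 425 × 1.52380 = 647.62 ppm.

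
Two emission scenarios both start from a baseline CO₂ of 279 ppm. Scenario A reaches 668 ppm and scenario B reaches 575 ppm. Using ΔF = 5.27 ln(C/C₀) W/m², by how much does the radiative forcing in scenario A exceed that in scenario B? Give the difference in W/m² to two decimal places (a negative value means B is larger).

ΔF_A − ΔF_B = 0.79 W/m²

ΔF_A = 5.27 ln(668/279) = 5.27 × 0.87308 = 4.6011 W/m².
ΔF_B = 5.27 ln(575/279) = 5.27 × 0.72316 = 3.8111 W/m².
Difference: 4.6011 − 3.8111 = 0.7900 W/m².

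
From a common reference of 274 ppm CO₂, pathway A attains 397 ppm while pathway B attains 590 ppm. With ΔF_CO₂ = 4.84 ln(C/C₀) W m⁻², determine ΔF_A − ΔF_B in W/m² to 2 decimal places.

ΔF_A = 4.84 ln(397/274) = 4.84 × 0.37081 = 1.7947 W/m².
ΔF_B = 4.84 ln(590/274) = 4.84 × 0.76699 = 3.7122 W/m².
Difference: 1.7947 − 3.7122 = -1.9175 W/m².

ΔF_A − ΔF_B = -1.92 W/m²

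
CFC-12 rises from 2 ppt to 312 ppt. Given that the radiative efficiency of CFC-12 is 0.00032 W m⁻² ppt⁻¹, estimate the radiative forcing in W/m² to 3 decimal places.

ΔF = 0.099 W/m²

CFC-12: ΔF = 0.00032 × (312 − 2) = 0.00032 × 310 = 0.0992 W/m².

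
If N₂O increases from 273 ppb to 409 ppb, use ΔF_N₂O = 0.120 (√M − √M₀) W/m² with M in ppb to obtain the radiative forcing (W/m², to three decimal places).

ΔF = 0.444 W/m²

N₂O: 0.120 × (√409 − √273) = 0.120 × (20.2237 − 16.5227) = 0.120 × 3.7010 = 0.4441 W/m².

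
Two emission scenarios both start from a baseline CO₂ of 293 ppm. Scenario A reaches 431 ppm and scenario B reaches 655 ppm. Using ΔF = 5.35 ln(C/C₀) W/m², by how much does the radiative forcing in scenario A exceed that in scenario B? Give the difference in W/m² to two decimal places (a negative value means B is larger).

ΔF_A − ΔF_B = -2.24 W/m²

ΔF_A = 5.35 ln(431/293) = 5.35 × 0.38594 = 2.0648 W/m².
ΔF_B = 5.35 ln(655/293) = 5.35 × 0.80446 = 4.3039 W/m².
Difference: 2.0648 − 4.3039 = -2.2391 W/m².
(Equivalently, ΔF_A − ΔF_B = 5.35 ln(431/655) = 5.35 × -0.41853 = -2.2391 W/m².)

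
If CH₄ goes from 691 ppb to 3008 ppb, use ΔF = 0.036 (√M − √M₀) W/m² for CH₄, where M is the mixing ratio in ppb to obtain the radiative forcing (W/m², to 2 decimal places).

CH₄: 0.036 × (√3008 − √691) = 0.036 × (54.8452 − 26.2869) = 0.036 × 28.5583 = 1.0281 W/m².

ΔF = 1.03 W/m²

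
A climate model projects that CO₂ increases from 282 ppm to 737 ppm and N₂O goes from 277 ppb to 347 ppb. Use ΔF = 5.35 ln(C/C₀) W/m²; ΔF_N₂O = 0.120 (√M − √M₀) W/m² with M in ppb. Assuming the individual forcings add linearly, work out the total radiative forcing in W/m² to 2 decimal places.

CO₂: 5.35 × ln(737/282) = 5.35 × ln(2.61348) = 5.35 × 0.96068 = 5.1396 W/m².
N₂O: 0.120 × (√347 − √277) = 0.120 × (18.6279 − 16.6433) = 0.120 × 1.9846 = 0.2382 W/m².
Total ΔF = 5.1396 + 0.2382 = 5.3778 W/m².

ΔF = 5.38 W/m²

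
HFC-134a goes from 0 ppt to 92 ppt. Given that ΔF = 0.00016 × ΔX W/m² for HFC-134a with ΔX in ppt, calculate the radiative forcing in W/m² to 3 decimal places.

HFC-134a: ΔF = 0.00016 × (92 − 0) = 0.00016 × 92 = 0.0147 W/m².

ΔF = 0.015 W/m²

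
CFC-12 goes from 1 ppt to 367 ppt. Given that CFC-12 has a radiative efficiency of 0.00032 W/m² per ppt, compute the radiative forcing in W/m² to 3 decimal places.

CFC-12: ΔF = 0.00032 × (367 − 1) = 0.00032 × 366 = 0.1171 W/m².

ΔF = 0.117 W/m²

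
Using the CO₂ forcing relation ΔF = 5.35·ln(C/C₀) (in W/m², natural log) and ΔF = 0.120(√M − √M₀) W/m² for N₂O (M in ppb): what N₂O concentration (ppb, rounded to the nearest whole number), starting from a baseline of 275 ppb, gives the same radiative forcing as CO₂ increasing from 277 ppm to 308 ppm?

CO₂ forcing: 5.35 × ln(308/277) = 5.35 × 0.106082 = 0.56754 W/m².
Set 0.120(√M − √275) = 0.56754: √M = 0.56754/0.120 + √275 = 4.7295 + 16.5831 = 21.3126.
M = (21.3126)² = 454.23 ppb.

M ≈ 454 ppb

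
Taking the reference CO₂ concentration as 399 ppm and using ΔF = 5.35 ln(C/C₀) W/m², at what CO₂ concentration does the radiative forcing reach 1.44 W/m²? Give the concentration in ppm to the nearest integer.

C ≈ 522 ppm

Set 5.35 ln(C/399) = 1.44, so ln(C/399) = 1.44/5.35 = 0.26916.
Then C/399 = e^0.26916 = 1.30886, giving C = 399 × 1.30886 = 522.24 ppm.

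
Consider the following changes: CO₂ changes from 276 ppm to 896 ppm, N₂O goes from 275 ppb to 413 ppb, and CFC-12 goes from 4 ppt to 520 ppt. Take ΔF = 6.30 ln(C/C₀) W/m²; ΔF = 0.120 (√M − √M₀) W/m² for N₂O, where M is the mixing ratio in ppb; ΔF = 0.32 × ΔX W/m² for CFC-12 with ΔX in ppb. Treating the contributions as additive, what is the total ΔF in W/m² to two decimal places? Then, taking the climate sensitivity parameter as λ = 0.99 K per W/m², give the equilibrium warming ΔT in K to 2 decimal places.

ΔF = 8.03 W/m²; ΔT = 7.95 K

CO₂: 6.30 × ln(896/276) = 6.30 × ln(3.24638) = 6.30 × 1.17754 = 7.4185 W/m².
N₂O: 0.120 × (√413 − √275) = 0.120 × (20.3224 − 16.5831) = 0.120 × 3.7393 = 0.4487 W/m².
CFC-12: Δ = 520 − 4 = 516 ppt = 0.516 ppb; ΔF = 0.32 × 0.516 = 0.1651 W/m².
Total ΔF = 7.4185 + 0.4487 + 0.1651 = 8.0323 W/m².
ΔT = λ ΔF = 0.99 × 8.03 = 7.9497 K.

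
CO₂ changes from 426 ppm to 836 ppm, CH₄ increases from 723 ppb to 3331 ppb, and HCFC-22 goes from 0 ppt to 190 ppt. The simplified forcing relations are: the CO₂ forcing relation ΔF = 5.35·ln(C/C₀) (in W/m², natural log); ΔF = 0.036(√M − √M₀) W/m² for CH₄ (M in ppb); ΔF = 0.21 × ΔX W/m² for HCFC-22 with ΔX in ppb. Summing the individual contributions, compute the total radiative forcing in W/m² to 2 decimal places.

CO₂: 5.35 × ln(836/426) = 5.35 × ln(1.96244) = 5.35 × 0.67419 = 3.6069 W/m².
CH₄: 0.036 × (√3331 − √723) = 0.036 × (57.7148 − 26.8887) = 0.036 × 30.8261 = 1.1097 W/m².
HCFC-22: Δ = 190 − 0 = 190 ppt = 0.190 ppb; ΔF = 0.21 × 0.190 = 0.0399 W/m².
Total ΔF = 3.6069 + 1.1097 + 0.0399 = 4.7565 W/m².

ΔF = 4.76 W/m²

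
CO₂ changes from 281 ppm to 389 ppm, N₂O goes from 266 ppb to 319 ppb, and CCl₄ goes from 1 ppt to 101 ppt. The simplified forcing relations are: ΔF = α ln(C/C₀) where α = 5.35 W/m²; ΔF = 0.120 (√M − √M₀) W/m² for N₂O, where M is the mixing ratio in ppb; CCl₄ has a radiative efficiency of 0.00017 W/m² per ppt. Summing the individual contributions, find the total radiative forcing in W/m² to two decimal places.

ΔF = 1.94 W/m²

CO₂: 5.35 × ln(389/281) = 5.35 × ln(1.38434) = 5.35 × 0.32522 = 1.7399 W/m².
N₂O: 0.120 × (√319 − √266) = 0.120 × (17.8606 − 16.3095) = 0.120 × 1.5511 = 0.1861 W/m².
CCl₄: ΔF = 0.00017 × (101 − 1) = 0.00017 × 100 = 0.0170 W/m².
Total ΔF = 1.7399 + 0.1861 + 0.0170 = 1.9430 W/m².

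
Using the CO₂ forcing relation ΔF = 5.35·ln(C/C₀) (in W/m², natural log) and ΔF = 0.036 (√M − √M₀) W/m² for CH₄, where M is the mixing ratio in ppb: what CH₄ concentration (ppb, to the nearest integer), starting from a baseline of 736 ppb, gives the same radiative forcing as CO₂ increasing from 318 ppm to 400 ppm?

M ≈ 3748 ppb

CO₂ forcing: 5.35 × ln(400/318) = 5.35 × 0.229413 = 1.22736 W/m².
Set 0.036(√M − √736) = 1.22736: √M = 1.22736/0.036 + √736 = 34.0933 + 27.1293 = 61.2226.
M = (61.2226)² = 3748.21 ppb.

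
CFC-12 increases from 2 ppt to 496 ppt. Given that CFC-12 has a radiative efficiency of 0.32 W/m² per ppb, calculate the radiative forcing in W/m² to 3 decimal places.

ΔF = 0.158 W/m²

CFC-12: Δ = 496 − 2 = 494 ppt = 0.494 ppb; ΔF = 0.32 × 0.494 = 0.1581 W/m².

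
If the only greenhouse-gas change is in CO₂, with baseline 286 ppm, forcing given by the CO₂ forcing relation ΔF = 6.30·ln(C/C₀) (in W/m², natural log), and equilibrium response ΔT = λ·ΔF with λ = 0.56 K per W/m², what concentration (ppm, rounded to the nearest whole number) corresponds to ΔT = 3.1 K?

Required forcing: ΔF = ΔT/λ = 3.1/0.56 = 5.5357 W/m².
Then ln(C/286) = ΔF/6.30 = 5.5357/6.30 = 0.87868.
So C = 286 × e^0.87868 = 286 × 2.40772 = 688.61 ppm.

C ≈ 689 ppm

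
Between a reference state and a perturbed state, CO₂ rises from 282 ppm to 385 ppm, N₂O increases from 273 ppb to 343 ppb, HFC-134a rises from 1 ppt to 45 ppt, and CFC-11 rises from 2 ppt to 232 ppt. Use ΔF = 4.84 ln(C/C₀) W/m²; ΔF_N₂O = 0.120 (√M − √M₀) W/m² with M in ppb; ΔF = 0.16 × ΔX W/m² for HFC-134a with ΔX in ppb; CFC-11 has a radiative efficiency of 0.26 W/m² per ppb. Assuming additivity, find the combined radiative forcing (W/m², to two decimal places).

ΔF = 1.81 W/m²

CO₂: 4.84 × ln(385/282) = 4.84 × ln(1.36525) = 4.84 × 0.31134 = 1.5069 W/m².
N₂O: 0.120 × (√343 − √273) = 0.120 × (18.5203 − 16.5227) = 0.120 × 1.9976 = 0.2397 W/m².
HFC-134a: Δ = 45 − 1 = 44 ppt = 0.044 ppb; ΔF = 0.16 × 0.044 = 0.0070 W/m².
CFC-11: Δ = 232 − 2 = 230 ppt = 0.230 ppb; ΔF = 0.26 × 0.230 = 0.0598 W/m².
Total ΔF = 1.5069 + 0.2397 + 0.0070 + 0.0598 = 1.8134 W/m².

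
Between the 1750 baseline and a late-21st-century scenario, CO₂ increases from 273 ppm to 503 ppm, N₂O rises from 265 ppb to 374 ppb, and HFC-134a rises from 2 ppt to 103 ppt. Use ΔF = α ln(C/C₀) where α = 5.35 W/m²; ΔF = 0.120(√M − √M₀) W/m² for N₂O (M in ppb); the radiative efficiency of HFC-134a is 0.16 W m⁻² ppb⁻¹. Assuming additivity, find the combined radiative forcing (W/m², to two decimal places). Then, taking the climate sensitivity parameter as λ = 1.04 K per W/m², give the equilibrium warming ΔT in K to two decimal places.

ΔF = 3.65 W/m²; ΔT = 3.80 K

CO₂: 5.35 × ln(503/273) = 5.35 × ln(1.84249) = 5.35 × 0.61112 = 3.2695 W/m².
N₂O: 0.120 × (√374 − √265) = 0.120 × (19.3391 − 16.2788) = 0.120 × 3.0603 = 0.3672 W/m².
HFC-134a: Δ = 103 − 2 = 101 ppt = 0.101 ppb; ΔF = 0.16 × 0.101 = 0.0162 W/m².
Total ΔF = 3.2695 + 0.3672 + 0.0162 = 3.6529 W/m².
ΔT = λ ΔF = 1.04 × 3.65 = 3.7960 K.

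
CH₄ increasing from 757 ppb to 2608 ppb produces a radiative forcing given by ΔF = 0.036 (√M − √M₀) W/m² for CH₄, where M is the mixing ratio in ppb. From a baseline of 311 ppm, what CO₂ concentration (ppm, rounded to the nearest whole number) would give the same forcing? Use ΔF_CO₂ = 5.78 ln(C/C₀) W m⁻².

C ≈ 360 ppm

CH₄ forcing: 0.036 × (√2608 − √757) = 0.036 × (51.0686 − 27.5136) = 0.036 × 23.5550 = 0.84798 W/m².
Set 5.78 ln(C/311) = 0.84798: ln(C/311) = 0.84798/5.78 = 0.14671, so C = 311 × e^0.14671 = 311 × 1.15802 = 360.14 ppm.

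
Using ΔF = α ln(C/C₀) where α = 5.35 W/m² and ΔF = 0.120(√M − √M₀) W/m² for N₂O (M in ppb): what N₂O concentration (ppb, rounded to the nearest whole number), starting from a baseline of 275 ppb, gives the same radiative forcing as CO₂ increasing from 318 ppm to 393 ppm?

M ≈ 677 ppb

CO₂ forcing: 5.35 × ln(393/318) = 5.35 × 0.211758 = 1.13291 W/m².
Set 0.120(√M − √275) = 1.13291: √M = 1.13291/0.120 + √275 = 9.4409 + 16.5831 = 26.0240.
M = (26.0240)² = 677.25 ppb.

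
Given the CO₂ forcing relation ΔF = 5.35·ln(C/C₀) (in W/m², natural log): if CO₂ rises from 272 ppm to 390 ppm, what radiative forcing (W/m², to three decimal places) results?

CO₂ absorption bands are partially saturated, so forcing scales with the logarithm of the concentration ratio.
CO₂: 5.35 × ln(390/272) = 5.35 × ln(1.43382) = 5.35 × 0.36034 = 1.9278 W/m².

ΔF = 1.928 W/m²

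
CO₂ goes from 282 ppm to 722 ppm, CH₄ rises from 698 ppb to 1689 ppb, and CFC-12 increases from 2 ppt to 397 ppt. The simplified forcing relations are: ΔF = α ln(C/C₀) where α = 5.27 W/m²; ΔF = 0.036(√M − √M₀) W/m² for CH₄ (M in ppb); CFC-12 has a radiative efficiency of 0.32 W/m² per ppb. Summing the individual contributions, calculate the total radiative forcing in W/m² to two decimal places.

ΔF = 5.61 W/m²

CO₂: 5.27 × ln(722/282) = 5.27 × ln(2.56028) = 5.27 × 0.94012 = 4.9544 W/m².
CH₄: 0.036 × (√1689 − √698) = 0.036 × (41.0974 − 26.4197) = 0.036 × 14.6777 = 0.5284 W/m².
CFC-12: Δ = 397 − 2 = 395 ppt = 0.395 ppb; ΔF = 0.32 × 0.395 = 0.1264 W/m².
Total ΔF = 4.9544 + 0.5284 + 0.1264 = 5.6092 W/m².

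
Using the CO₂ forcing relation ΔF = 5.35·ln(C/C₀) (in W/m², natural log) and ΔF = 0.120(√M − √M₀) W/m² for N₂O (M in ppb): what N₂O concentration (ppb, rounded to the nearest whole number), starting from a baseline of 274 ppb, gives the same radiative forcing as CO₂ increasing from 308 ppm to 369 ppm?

CO₂ forcing: 5.35 × ln(369/308) = 5.35 × 0.180697 = 0.96673 W/m².
Set 0.120(√M − √274) = 0.96673: √M = 0.96673/0.120 + √274 = 8.0561 + 16.5529 = 24.6090.
M = (24.6090)² = 605.60 ppb.

M ≈ 606 ppb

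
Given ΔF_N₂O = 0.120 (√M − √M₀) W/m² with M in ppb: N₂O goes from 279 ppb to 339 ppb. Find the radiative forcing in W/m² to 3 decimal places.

N₂O: 0.120 × (√339 − √279) = 0.120 × (18.4120 − 16.7033) = 0.120 × 1.7087 = 0.2050 W/m².

ΔF = 0.205 W/m²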